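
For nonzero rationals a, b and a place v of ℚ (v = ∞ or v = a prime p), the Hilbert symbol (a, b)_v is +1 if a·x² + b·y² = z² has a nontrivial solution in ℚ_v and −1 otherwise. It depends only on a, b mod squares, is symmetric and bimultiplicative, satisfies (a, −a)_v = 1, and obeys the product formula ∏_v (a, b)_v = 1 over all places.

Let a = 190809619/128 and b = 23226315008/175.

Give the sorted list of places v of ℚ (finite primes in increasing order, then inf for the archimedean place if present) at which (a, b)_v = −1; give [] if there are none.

[2, 13, 31, 41]

(a, b) ≡ (18662, 2197559) mod (ℚ^×)²; places V = {2, 5, 7, 11, 13, 17, 19, 31, 41, 43, ∞}.
(a,b)_19: α=0, u≡17; β=1, v≡13 (mod 19); (17|19)=+1, (13|19)=-1; sign (−1)^0·+1^1·-1^0 = +1.
(a,b)_5: α=0, u≡3; β=-2, v≡4 (mod 5); (3|5)=-1, (4|5)=+1; sign (−1)^0·-1^-2·+1^0 = +1.
(a,b)_41: α=0, u≡34; β=1, v≡34 (mod 41); (34|41)=-1, (34|41)=-1; sign (−1)^0·-1^1·-1^0 = -1.
(a,b)_43: α=1, u≡38; β=0, v≡38 (mod 43); (38|43)=+1, (38|43)=+1; sign (−1)^0·+1^0·+1^1 = +1.
(a,b)_13: α=2, u≡6; β=1, v≡10 (mod 13); (6|13)=-1, (10|13)=+1; sign (−1)^0·-1^1·+1^2 = -1.
(a,b)_2: α=-7, β=8; u≡3, v≡7 (mod 8); ε(u)ε(v)=1·1, αω(v)=-7·0, βω(u)=8·1; sum ≡ 1  ⇒  -1.
(a,b)_7: α=1, u≡3; β=-1, v≡2 (mod 7); (3|7)=-1, (2|7)=+1; sign (−1)^1·-1^-1·+1^1 = +1.
(a,b)_31: α=1, u≡17; β=1, v≡22 (mod 31); (17|31)=-1, (22|31)=-1; sign (−1)^1·-1^1·-1^1 = -1.
(a,b)_11: α=2, u≡8; β=0, v≡5 (mod 11); (8|11)=-1, (5|11)=+1; sign (−1)^0·-1^0·+1^2 = +1.
(a,b)_∞: sgn(18662)=+, sgn(2197559)=+, so +1.
(a,b)_17: α=0, u≡8; β=2, v≡3 (mod 17); (8|17)=+1, (3|17)=-1; sign (−1)^0·+1^2·-1^0 = +1.
Ram(18662, 2197559) = {2, 13, 31, 41}; no ℚ_2-point on the conic.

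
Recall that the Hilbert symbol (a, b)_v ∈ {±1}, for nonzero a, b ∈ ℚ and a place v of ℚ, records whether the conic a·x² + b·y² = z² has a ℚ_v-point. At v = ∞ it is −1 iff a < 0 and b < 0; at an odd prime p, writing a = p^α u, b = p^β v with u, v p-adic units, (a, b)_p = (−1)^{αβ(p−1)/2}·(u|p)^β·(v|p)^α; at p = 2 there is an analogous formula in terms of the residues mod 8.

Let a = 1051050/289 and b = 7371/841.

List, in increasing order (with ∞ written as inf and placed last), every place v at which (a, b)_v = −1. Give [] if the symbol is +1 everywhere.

[2, 13]

Mod squares: a ≡ 858, b ≡ 91. Check v ∈ {∞, 2, 3, 5, 7, 11, 13, 17, 29}.
v=3: a=3^1·(≡1), b=3^4·(≡1) mod 3; (1|3)=+1, (1|3)=+1; (−1)^{1·4·1}·(+1)^4·(+1)^1 = +1.
v=5: a=5^2·(≡3), b=5^0·(≡1) mod 5; (3|5)=-1, (1|5)=+1; (−1)^{2·0·2}·(-1)^0·(+1)^2 = +1.
v=2: v_2(a)=1, v_2(b)=0; units ≡ 5, 3 (mod 8); ε·ε+αω+βω = 0·1+1·1+0·1 ≡ 1  ⇒  (a,b)_2 = -1.
v=17: a=17^-2·(≡8), b=17^0·(≡14) mod 17; (8|17)=+1, (14|17)=-1; (−1)^{-2·0·8}·(+1)^0·(-1)^-2 = +1.
v=11: a=11^1·(≡5), b=11^0·(≡9) mod 11; (5|11)=+1, (9|11)=+1; (−1)^{1·0·5}·(+1)^0·(+1)^1 = +1.
v=29: a=29^0·(≡26), b=29^-2·(≡5) mod 29; (26|29)=-1, (5|29)=+1; (−1)^{0·-2·14}·(-1)^-2·(+1)^0 = +1.
v=7: a=7^2·(≡1), b=7^1·(≡3) mod 7; (1|7)=+1, (3|7)=-1; (−1)^{2·1·3}·(+1)^1·(-1)^2 = +1.
v=∞: 858 > 0 and 91 > 0  ⇒  (a,b)_∞ = +1.
v=13: a=13^1·(≡1), b=13^1·(≡11) mod 13; (1|13)=+1, (11|13)=-1; (−1)^{1·1·6}·(+1)^1·(-1)^1 = -1.
(858, 91 / ℚ) ramifies at {2, 13}: a division algebra.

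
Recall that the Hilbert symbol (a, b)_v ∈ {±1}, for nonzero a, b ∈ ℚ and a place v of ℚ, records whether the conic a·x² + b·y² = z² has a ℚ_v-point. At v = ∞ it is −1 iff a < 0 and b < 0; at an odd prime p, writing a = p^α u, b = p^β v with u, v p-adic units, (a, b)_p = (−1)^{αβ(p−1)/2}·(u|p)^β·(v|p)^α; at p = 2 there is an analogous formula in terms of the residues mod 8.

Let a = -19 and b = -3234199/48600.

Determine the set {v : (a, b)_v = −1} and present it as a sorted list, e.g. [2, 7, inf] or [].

[2, 3, 31, inf]

Mod squares: a ≡ -19, b ≡ -186. Check v ∈ {∞, 2, 3, 5, 17, 19, 31}.
v=5: a=5^0·(≡1), b=5^-2·(≡4) mod 5; (1|5)=+1, (4|5)=+1; (−1)^{0·-2·2}·(+1)^-2·(+1)^0 = +1.
v=3: a=3^0·(≡2), b=3^-5·(≡1) mod 3; (2|3)=-1, (1|3)=+1; (−1)^{0·-5·1}·(-1)^-5·(+1)^0 = -1.
v=∞: -19 < 0 and -186 < 0  ⇒  (a,b)_∞ = -1.
v=17: a=17^0·(≡15), b=17^2·(≡13) mod 17; (15|17)=+1, (13|17)=+1; (−1)^{0·2·8}·(+1)^2·(+1)^0 = +1.
v=19: a=19^1·(≡18), b=19^2·(≡5) mod 19; (18|19)=-1, (5|19)=+1; (−1)^{1·2·9}·(-1)^2·(+1)^1 = +1.
v=2: v_2(a)=0, v_2(b)=-3; units ≡ 5, 3 (mod 8); ε·ε+αω+βω = 0·1+0·1+-3·1 ≡ 1  ⇒  (a,b)_2 = -1.
v=31: a=31^0·(≡12), b=31^1·(≡25) mod 31; (12|31)=-1, (25|31)=+1; (−1)^{0·1·15}·(-1)^1·(+1)^0 = -1.
(-19, -186 / ℚ) ramifies at {2, 3, 31, ∞}: a division algebra.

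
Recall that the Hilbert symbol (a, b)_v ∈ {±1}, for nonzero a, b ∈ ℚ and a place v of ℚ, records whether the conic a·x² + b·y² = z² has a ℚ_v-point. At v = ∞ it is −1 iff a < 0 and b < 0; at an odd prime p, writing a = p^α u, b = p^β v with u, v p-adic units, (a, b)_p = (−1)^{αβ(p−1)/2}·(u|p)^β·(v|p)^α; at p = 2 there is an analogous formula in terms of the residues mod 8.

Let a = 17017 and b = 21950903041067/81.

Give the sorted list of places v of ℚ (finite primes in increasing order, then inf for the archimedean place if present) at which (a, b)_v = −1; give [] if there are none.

(a, b) ≡ (17017, 1547) mod (ℚ^×)²; places V = {2, 3, 7, 11, 13, 17, ∞}.
(a,b)_13: α=1, u≡9; β=3, v≡7 (mod 13); (9|13)=+1, (7|13)=-1; sign (−1)^0·+1^3·-1^1 = -1.
(a,b)_∞: sgn(17017)=+, sgn(1547)=+, so +1.
(a,b)_17: α=1, u≡15; β=3, v≡12 (mod 17); (15|17)=+1, (12|17)=-1; sign (−1)^0·+1^3·-1^1 = -1.
(a,b)_11: α=1, u≡7; β=2, v≡8 (mod 11); (7|11)=-1, (8|11)=-1; sign (−1)^0·-1^2·-1^1 = -1.
(a,b)_3: α=0, u≡1; β=-4, v≡2 (mod 3); (1|3)=+1, (2|3)=-1; sign (−1)^0·+1^-4·-1^0 = +1.
(a,b)_2: α=0, β=0; u≡1, v≡3 (mod 8); ε(u)ε(v)=0·1, αω(v)=0·1, βω(u)=0·0; sum ≡ 0  ⇒  +1.
(a,b)_7: α=1, u≡2; β=5, v≡4 (mod 7); (2|7)=+1, (4|7)=+1; sign (−1)^1·+1^5·+1^1 = -1.
Ram(17017, 1547) = {7, 11, 13, 17}; no ℚ_7-point on the conic.

[7, 11, 13, 17]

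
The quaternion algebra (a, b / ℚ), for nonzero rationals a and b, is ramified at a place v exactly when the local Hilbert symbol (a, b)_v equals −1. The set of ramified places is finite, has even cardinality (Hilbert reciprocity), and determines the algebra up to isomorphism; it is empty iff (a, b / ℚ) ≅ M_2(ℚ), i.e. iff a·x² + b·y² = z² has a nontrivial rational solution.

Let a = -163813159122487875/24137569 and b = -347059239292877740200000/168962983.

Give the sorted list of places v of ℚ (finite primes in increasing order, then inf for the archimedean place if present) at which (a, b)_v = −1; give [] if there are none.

Mod squares: a ≡ -70035, b ≡ -1227135. Check v ∈ {∞, 2, 3, 5, 7, 11, 13, 17, 23, 29, 31}.
v=13: a=13^2·(≡4), b=13^3·(≡7) mod 13; (4|13)=+1, (7|13)=-1; (−1)^{2·3·6}·(+1)^3·(-1)^2 = +1.
v=2: v_2(a)=0, v_2(b)=6; units ≡ 5, 1 (mod 8); ε·ε+αω+βω = 0·0+0·0+6·1 ≡ 0  ⇒  (a,b)_2 = +1.
v=3: a=3^3·(≡1), b=3^3·(≡2) mod 3; (1|3)=+1, (2|3)=-1; (−1)^{3·3·1}·(+1)^3·(-1)^3 = +1.
v=23: a=23^3·(≡20), b=23^4·(≡5) mod 23; (20|23)=-1, (5|23)=-1; (−1)^{3·4·11}·(-1)^4·(-1)^3 = -1.
v=7: a=7^1·(≡3), b=7^-1·(≡5) mod 7; (3|7)=-1, (5|7)=-1; (−1)^{1·-1·3}·(-1)^-1·(-1)^1 = -1.
v=∞: -70035 < 0 and -1227135 < 0  ⇒  (a,b)_∞ = -1.
v=31: a=31^2·(≡8), b=31^3·(≡7) mod 31; (8|31)=+1, (7|31)=+1; (−1)^{2·3·15}·(+1)^3·(+1)^2 = +1.
v=29: a=29^1·(≡21), b=29^1·(≡22) mod 29; (21|29)=-1, (22|29)=+1; (−1)^{1·1·14}·(-1)^1·(+1)^1 = -1.
v=17: a=17^-6·(≡11), b=17^-6·(≡7) mod 17; (11|17)=-1, (7|17)=-1; (−1)^{-6·-6·8}·(-1)^-6·(-1)^-6 = +1.
v=11: a=11^2·(≡10), b=11^2·(≡4) mod 11; (10|11)=-1, (4|11)=+1; (−1)^{2·2·5}·(-1)^2·(+1)^2 = +1.
v=5: a=5^3·(≡3), b=5^5·(≡2) mod 5; (3|5)=-1, (2|5)=-1; (−1)^{3·5·2}·(-1)^5·(-1)^3 = +1.
|Ram(-70035, -1227135)| = 4, even; anisotropic at {7, 23, 29, ∞}.

[7, 23, 29, inf]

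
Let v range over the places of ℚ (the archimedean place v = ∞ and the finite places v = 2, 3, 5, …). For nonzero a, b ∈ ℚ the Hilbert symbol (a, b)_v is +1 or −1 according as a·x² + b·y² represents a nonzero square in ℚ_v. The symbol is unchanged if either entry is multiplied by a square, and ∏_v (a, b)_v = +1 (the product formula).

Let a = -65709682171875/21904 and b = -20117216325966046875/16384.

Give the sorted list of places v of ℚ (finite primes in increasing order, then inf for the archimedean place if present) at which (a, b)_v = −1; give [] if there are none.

[17, 23, 29, inf]

(a, b) ≡ (-11339, -3) mod (ℚ^×)²; places V = {2, 3, 5, 7, 17, 23, 29, 37, ∞}.
(a,b)_17: α=1, u≡8; β=2, v≡6 (mod 17); (8|17)=+1, (6|17)=-1; sign (−1)^0·+1^2·-1^1 = -1.
(a,b)_3: α=2, u≡1; β=5, v≡2 (mod 3); (1|3)=+1, (2|3)=-1; sign (−1)^0·+1^5·-1^2 = +1.
(a,b)_23: α=1, u≡9; β=2, v≡15 (mod 23); (9|23)=+1, (15|23)=-1; sign (−1)^0·+1^2·-1^1 = -1.
(a,b)_∞: sgn(-11339)=−, sgn(-3)=−, so -1.
(a,b)_29: α=3, u≡27; β=4, v≡18 (mod 29); (27|29)=-1, (18|29)=-1; sign (−1)^0·-1^4·-1^3 = -1.
(a,b)_5: α=6, u≡4; β=6, v≡2 (mod 5); (4|5)=+1, (2|5)=-1; sign (−1)^0·+1^6·-1^6 = +1.
(a,b)_37: α=-2, u≡24; β=0, v≡7 (mod 37); (24|37)=-1, (7|37)=+1; sign (−1)^0·-1^0·+1^-2 = +1.
(a,b)_7: α=2, u≡2; β=2, v≡4 (mod 7); (2|7)=+1, (4|7)=+1; sign (−1)^0·+1^2·+1^2 = +1.
(a,b)_2: α=-4, β=-14; u≡5, v≡5 (mod 8); ε(u)ε(v)=0·0, αω(v)=-4·1, βω(u)=-14·1; sum ≡ 0  ⇒  +1.
Ram(-11339, -3) = {17, 23, 29, ∞}; no ℚ_17-point on the conic.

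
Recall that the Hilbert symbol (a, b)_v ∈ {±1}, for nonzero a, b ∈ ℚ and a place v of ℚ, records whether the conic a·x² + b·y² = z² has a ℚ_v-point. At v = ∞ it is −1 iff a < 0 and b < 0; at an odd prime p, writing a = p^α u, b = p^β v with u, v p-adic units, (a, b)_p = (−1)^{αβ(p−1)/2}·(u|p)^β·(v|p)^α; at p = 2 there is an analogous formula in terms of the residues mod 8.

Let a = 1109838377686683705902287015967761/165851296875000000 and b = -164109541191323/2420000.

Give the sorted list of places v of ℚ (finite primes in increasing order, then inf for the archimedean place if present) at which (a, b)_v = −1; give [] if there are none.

[2, 3, 7, 17]

Mod squares: a ≡ 3, b ≡ -3094. Check v ∈ {∞, 2, 3, 5, 7, 11, 13, 17, 19, 23, 29}.
v=3: a=3^-5·(≡1), b=3^0·(≡2) mod 3; (1|3)=+1, (2|3)=-1; (−1)^{-5·0·1}·(+1)^0·(-1)^-5 = -1.
v=7: a=7^12·(≡3), b=7^5·(≡3) mod 7; (3|7)=-1, (3|7)=-1; (−1)^{12·5·3}·(-1)^5·(-1)^12 = -1.
v=2: v_2(a)=-6, v_2(b)=-5; units ≡ 3, 5 (mod 8); ε·ε+αω+βω = 1·0+-6·1+-5·1 ≡ 1  ⇒  (a,b)_2 = -1.
v=29: a=29^2·(≡10), b=29^0·(≡9) mod 29; (10|29)=-1, (9|29)=+1; (−1)^{2·0·14}·(-1)^0·(+1)^2 = +1.
v=17: a=17^10·(≡10), b=17^5·(≡14) mod 17; (10|17)=-1, (14|17)=-1; (−1)^{10·5·8}·(-1)^5·(-1)^10 = -1.
v=13: a=13^2·(≡12), b=13^1·(≡1) mod 13; (12|13)=+1, (1|13)=+1; (−1)^{2·1·6}·(+1)^1·(+1)^2 = +1.
v=23: a=23^4·(≡18), b=23^2·(≡21) mod 23; (18|23)=+1, (21|23)=-1; (−1)^{4·2·11}·(+1)^2·(-1)^4 = +1.
v=11: a=11^-2·(≡1), b=11^-2·(≡10) mod 11; (1|11)=+1, (10|11)=-1; (−1)^{-2·-2·5}·(+1)^-2·(-1)^-2 = +1.
v=∞: 3 > 0 and -3094 < 0  ⇒  (a,b)_∞ = +1.
v=19: a=19^-2·(≡18), b=19^0·(≡13) mod 19; (18|19)=-1, (13|19)=-1; (−1)^{-2·0·9}·(-1)^0·(-1)^-2 = +1.
v=5: a=5^-12·(≡3), b=5^-4·(≡1) mod 5; (3|5)=-1, (1|5)=+1; (−1)^{-12·-4·2}·(-1)^-4·(+1)^-12 = +1.
(3, -3094 / ℚ) ramifies at {2, 3, 7, 17}: a division algebra.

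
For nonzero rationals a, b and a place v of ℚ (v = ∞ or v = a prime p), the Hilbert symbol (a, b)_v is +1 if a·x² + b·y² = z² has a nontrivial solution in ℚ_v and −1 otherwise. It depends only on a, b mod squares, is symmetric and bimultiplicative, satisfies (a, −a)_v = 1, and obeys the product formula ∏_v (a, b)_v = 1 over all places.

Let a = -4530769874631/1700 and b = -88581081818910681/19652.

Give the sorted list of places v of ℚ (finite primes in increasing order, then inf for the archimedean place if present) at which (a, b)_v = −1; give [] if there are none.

[3, 7, 11, inf]

(a, b) ≡ (-3927, -3553) mod (ℚ^×)²; places V = {2, 3, 5, 7, 11, 13, 17, 19, ∞}.
(a,b)_13: α=2, u≡10; β=2, v≡12 (mod 13); (10|13)=+1, (12|13)=+1; sign (−1)^0·+1^2·+1^2 = +1.
(a,b)_7: α=3, u≡5; β=6, v≡3 (mod 7); (5|7)=-1, (3|7)=-1; sign (−1)^0·-1^6·-1^3 = -1.
(a,b)_11: α=1, u≡7; β=1, v≡6 (mod 11); (7|11)=-1, (6|11)=-1; sign (−1)^1·-1^1·-1^1 = -1.
(a,b)_2: α=-2, β=-2; u≡1, v≡7 (mod 8); ε(u)ε(v)=0·1, αω(v)=-2·0, βω(u)=-2·0; sum ≡ 0  ⇒  +1.
(a,b)_17: α=-1, u≡11; β=-3, v≡3 (mod 17); (11|17)=-1, (3|17)=-1; sign (−1)^0·-1^-3·-1^-1 = +1.
(a,b)_3: α=9, u≡2; β=10, v≡2 (mod 3); (2|3)=-1, (2|3)=-1; sign (−1)^0·-1^10·-1^9 = -1.
(a,b)_∞: sgn(-3927)=−, sgn(-3553)=−, so -1.
(a,b)_5: α=-2, u≡3; β=0, v≡2 (mod 5); (3|5)=-1, (2|5)=-1; sign (−1)^0·-1^0·-1^-2 = +1.
(a,b)_19: α=2, u≡6; β=3, v≡8 (mod 19); (6|19)=+1, (8|19)=-1; sign (−1)^0·+1^3·-1^2 = +1.
(-3927, -3553 / ℚ) ramifies at {3, 7, 11, ∞}: a division algebra.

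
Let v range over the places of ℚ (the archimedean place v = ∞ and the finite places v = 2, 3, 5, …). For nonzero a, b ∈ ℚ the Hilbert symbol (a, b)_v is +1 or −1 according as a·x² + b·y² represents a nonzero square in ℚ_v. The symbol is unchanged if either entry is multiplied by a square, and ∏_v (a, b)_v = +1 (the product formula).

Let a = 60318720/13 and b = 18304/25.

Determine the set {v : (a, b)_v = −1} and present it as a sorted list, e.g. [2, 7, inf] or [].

Mod squares: a ≡ 85085, b ≡ 286. Check v ∈ {∞, 2, 3, 5, 7, 11, 13, 17}.
v=∞: 85085 > 0 and 286 > 0  ⇒  (a,b)_∞ = +1.
v=13: a=13^-1·(≡7), b=13^1·(≡9) mod 13; (7|13)=-1, (9|13)=+1; (−1)^{-1·1·6}·(-1)^1·(+1)^-1 = -1.
v=7: a=7^1·(≡5), b=7^0·(≡5) mod 7; (5|7)=-1, (5|7)=-1; (−1)^{1·0·3}·(-1)^0·(-1)^1 = -1.
v=11: a=11^1·(≡10), b=11^1·(≡1) mod 11; (10|11)=-1, (1|11)=+1; (−1)^{1·1·5}·(-1)^1·(+1)^1 = +1.
v=2: v_2(a)=10, v_2(b)=7; units ≡ 5, 7 (mod 8); ε·ε+αω+βω = 0·1+10·0+7·1 ≡ 1  ⇒  (a,b)_2 = -1.
v=17: a=17^1·(≡3), b=17^0·(≡10) mod 17; (3|17)=-1, (10|17)=-1; (−1)^{1·0·8}·(-1)^0·(-1)^1 = -1.
v=3: a=3^2·(≡2), b=3^0·(≡1) mod 3; (2|3)=-1, (1|3)=+1; (−1)^{2·0·1}·(-1)^0·(+1)^2 = +1.
v=5: a=5^1·(≡3), b=5^-2·(≡4) mod 5; (3|5)=-1, (4|5)=+1; (−1)^{1·-2·2}·(-1)^-2·(+1)^1 = +1.
|Ram(85085, 286)| = 4, even; anisotropic at {2, 7, 13, 17}.

[2, 7, 13, 17]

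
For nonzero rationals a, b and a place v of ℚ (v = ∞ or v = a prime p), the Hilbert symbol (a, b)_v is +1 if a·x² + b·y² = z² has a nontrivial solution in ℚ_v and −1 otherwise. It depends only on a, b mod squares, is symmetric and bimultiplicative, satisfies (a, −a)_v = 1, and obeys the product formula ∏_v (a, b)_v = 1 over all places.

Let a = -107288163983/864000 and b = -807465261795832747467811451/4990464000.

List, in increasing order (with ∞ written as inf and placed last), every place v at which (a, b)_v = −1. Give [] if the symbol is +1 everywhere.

(a, b) ≡ (-2145, -165) mod (ℚ^×)²; places V = {2, 3, 5, 7, 11, 13, 19, 43, ∞}.
(a,b)_∞: sgn(-2145)=−, sgn(-165)=−, so -1.
(a,b)_2: α=-8, β=-12; u≡7, v≡3 (mod 8); ε(u)ε(v)=1·1, αω(v)=-8·1, βω(u)=-12·0; sum ≡ 1  ⇒  -1.
(a,b)_19: α=0, u≡12; β=-2, v≡17 (mod 19); (12|19)=-1, (17|19)=+1; sign (−1)^0·-1^-2·+1^0 = +1.
(a,b)_7: α=4, u≡1; β=6, v≡5 (mod 7); (1|7)=+1, (5|7)=-1; sign (−1)^0·+1^6·-1^4 = +1.
(a,b)_5: α=-3, u≡1; β=-3, v≡2 (mod 5); (1|5)=+1, (2|5)=-1; sign (−1)^0·+1^-3·-1^-3 = -1.
(a,b)_13: α=3, u≡4; β=8, v≡9 (mod 13); (4|13)=+1, (9|13)=+1; sign (−1)^0·+1^8·+1^3 = +1.
(a,b)_11: α=1, u≡4; β=3, v≡2 (mod 11); (4|11)=+1, (2|11)=-1; sign (−1)^1·+1^3·-1^1 = +1.
(a,b)_3: α=-3, u≡2; β=-3, v≡2 (mod 3); (2|3)=-1, (2|3)=-1; sign (−1)^1·-1^-3·-1^-3 = -1.
(a,b)_43: α=2, u≡7; β=6, v≡30 (mod 43); (7|43)=-1, (30|43)=-1; sign (−1)^0·-1^6·-1^2 = +1.
|Ram(-2145, -165)| = 4, even; anisotropic at {2, 3, 5, ∞}.

[2, 3, 5, inf]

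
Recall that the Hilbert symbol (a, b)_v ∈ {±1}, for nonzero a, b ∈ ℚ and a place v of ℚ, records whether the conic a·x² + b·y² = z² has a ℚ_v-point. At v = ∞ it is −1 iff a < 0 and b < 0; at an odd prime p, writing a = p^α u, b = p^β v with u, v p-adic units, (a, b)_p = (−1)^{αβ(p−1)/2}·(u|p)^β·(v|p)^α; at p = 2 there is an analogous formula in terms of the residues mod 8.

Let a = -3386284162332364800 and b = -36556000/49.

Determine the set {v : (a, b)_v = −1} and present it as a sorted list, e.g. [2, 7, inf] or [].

Mod squares: a ≡ -43993, b ≡ -91390. Check v ∈ {∞, 2, 3, 5, 7, 13, 19, 29, 37, 41}.
v=∞: -43993 < 0 and -91390 < 0  ⇒  (a,b)_∞ = -1.
v=37: a=37^3·(≡6), b=37^1·(≡4) mod 37; (6|37)=-1, (4|37)=+1; (−1)^{3·1·18}·(-1)^1·(+1)^3 = -1.
v=41: a=41^1·(≡22), b=41^0·(≡32) mod 41; (22|41)=-1, (32|41)=+1; (−1)^{1·0·20}·(-1)^0·(+1)^1 = +1.
v=3: a=3^2·(≡2), b=3^0·(≡2) mod 3; (2|3)=-1, (2|3)=-1; (−1)^{2·0·1}·(-1)^0·(-1)^2 = +1.
v=19: a=19^2·(≡4), b=19^1·(≡17) mod 19; (4|19)=+1, (17|19)=+1; (−1)^{2·1·9}·(+1)^1·(+1)^2 = +1.
v=7: a=7^0·(≡4), b=7^-2·(≡2) mod 7; (4|7)=+1, (2|7)=+1; (−1)^{0·-2·3}·(+1)^-2·(+1)^0 = +1.
v=13: a=13^2·(≡9), b=13^1·(≡3) mod 13; (9|13)=+1, (3|13)=+1; (−1)^{2·1·6}·(+1)^1·(+1)^2 = +1.
v=29: a=29^1·(≡9), b=29^0·(≡12) mod 29; (9|29)=+1, (12|29)=-1; (−1)^{1·0·14}·(+1)^0·(-1)^1 = -1.
v=2: v_2(a)=12, v_2(b)=5; units ≡ 7, 1 (mod 8); ε·ε+αω+βω = 1·0+12·0+5·0 ≡ 0  ⇒  (a,b)_2 = +1.
v=5: a=5^2·(≡3), b=5^3·(≡3) mod 5; (3|5)=-1, (3|5)=-1; (−1)^{2·3·2}·(-1)^3·(-1)^2 = -1.
(-43993, -91390 / ℚ) ramifies at {5, 29, 37, ∞}: a division algebra.

[5, 29, 37, inf]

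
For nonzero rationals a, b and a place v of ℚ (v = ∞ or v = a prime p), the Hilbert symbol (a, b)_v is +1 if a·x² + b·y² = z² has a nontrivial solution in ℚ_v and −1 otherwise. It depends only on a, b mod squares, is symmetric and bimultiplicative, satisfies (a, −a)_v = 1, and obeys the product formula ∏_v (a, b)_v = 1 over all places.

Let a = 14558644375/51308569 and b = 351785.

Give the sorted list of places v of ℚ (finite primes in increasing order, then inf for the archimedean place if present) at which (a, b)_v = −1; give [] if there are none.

Mod squares: a ≡ 1591, b ≡ 665. Check v ∈ {∞, 2, 5, 7, 11, 13, 19, 23, 29, 37, 43}.
v=13: a=13^-2·(≡11), b=13^0·(≡5) mod 13; (11|13)=-1, (5|13)=-1; (−1)^{-2·0·6}·(-1)^0·(-1)^-2 = +1.
v=37: a=37^1·(≡14), b=37^0·(≡26) mod 37; (14|37)=-1, (26|37)=+1; (−1)^{1·0·18}·(-1)^0·(+1)^1 = +1.
v=11: a=11^4·(≡2), b=11^0·(≡5) mod 11; (2|11)=-1, (5|11)=+1; (−1)^{4·0·5}·(-1)^0·(+1)^4 = +1.
v=19: a=19^-2·(≡8), b=19^1·(≡9) mod 19; (8|19)=-1, (9|19)=+1; (−1)^{-2·1·9}·(-1)^1·(+1)^-2 = -1.
v=2: v_2(a)=0, v_2(b)=0; units ≡ 7, 1 (mod 8); ε·ε+αω+βω = 1·0+0·0+0·0 ≡ 0  ⇒  (a,b)_2 = +1.
v=∞: 1591 > 0 and 665 > 0  ⇒  (a,b)_∞ = +1.
v=43: a=43^1·(≡3), b=43^0·(≡2) mod 43; (3|43)=-1, (2|43)=-1; (−1)^{1·0·21}·(-1)^0·(-1)^1 = -1.
v=23: a=23^0·(≡3), b=23^2·(≡21) mod 23; (3|23)=+1, (21|23)=-1; (−1)^{0·2·11}·(+1)^2·(-1)^0 = +1.
v=7: a=7^0·(≡4), b=7^1·(≡2) mod 7; (4|7)=+1, (2|7)=+1; (−1)^{0·1·3}·(+1)^1·(+1)^0 = +1.
v=5: a=5^4·(≡4), b=5^1·(≡2) mod 5; (4|5)=+1, (2|5)=-1; (−1)^{4·1·2}·(+1)^1·(-1)^4 = +1.
v=29: a=29^-2·(≡9), b=29^0·(≡15) mod 29; (9|29)=+1, (15|29)=-1; (−1)^{-2·0·14}·(+1)^0·(-1)^-2 = +1.
|Ram(1591, 665)| = 2, even; anisotropic at {19, 43}.

[19, 43]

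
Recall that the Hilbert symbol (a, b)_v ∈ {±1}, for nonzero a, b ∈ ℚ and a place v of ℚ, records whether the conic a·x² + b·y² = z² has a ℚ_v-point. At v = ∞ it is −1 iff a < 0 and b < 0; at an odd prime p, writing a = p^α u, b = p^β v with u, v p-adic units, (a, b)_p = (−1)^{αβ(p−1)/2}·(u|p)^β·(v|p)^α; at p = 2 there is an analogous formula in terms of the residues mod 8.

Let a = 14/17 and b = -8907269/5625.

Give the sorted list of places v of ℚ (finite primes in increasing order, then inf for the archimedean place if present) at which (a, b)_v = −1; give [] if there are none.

(a, b) ≡ (238, -629) mod (ℚ^×)²; places V = {2, 3, 5, 7, 17, 37, ∞}.
(a,b)_17: α=-1, u≡14; β=3, v≡14 (mod 17); (14|17)=-1, (14|17)=-1; sign (−1)^0·-1^3·-1^-1 = +1.
(a,b)_7: α=1, u≡3; β=2, v≡4 (mod 7); (3|7)=-1, (4|7)=+1; sign (−1)^0·-1^2·+1^1 = +1.
(a,b)_37: α=0, u≡3; β=1, v≡22 (mod 37); (3|37)=+1, (22|37)=-1; sign (−1)^0·+1^1·-1^0 = +1.
(a,b)_2: α=1, β=0; u≡7, v≡3 (mod 8); ε(u)ε(v)=1·1, αω(v)=1·1, βω(u)=0·0; sum ≡ 0  ⇒  +1.
(a,b)_∞: sgn(238)=+, sgn(-629)=−, so +1.
(a,b)_3: α=0, u≡1; β=-2, v≡1 (mod 3); (1|3)=+1, (1|3)=+1; sign (−1)^0·+1^-2·+1^0 = +1.
(a,b)_5: α=0, u≡2; β=-4, v≡4 (mod 5); (2|5)=-1, (4|5)=+1; sign (−1)^0·-1^-4·+1^0 = +1.
Ram(a, b) = ∅: the form 238·x² + -629·y² − z² is isotropic over every ℚ_v, so by Hasse–Minkowski it is isotropic over ℚ.

[]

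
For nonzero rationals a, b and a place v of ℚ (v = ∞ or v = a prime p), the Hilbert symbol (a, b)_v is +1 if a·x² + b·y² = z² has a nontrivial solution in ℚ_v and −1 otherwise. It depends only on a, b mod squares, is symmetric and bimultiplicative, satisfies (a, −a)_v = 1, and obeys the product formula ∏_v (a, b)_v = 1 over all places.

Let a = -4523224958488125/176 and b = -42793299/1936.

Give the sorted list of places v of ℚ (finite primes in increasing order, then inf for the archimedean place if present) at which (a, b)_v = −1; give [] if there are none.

Mod squares: a ≡ -531543639, b ≡ -4754811. Check v ∈ {∞, 2, 3, 5, 11, 19, 23, 29, 31, 41, 43}.
v=11: a=11^-1·(≡9), b=11^-2·(≡9) mod 11; (9|11)=+1, (9|11)=+1; (−1)^{-1·-2·5}·(+1)^-2·(+1)^-1 = +1.
v=2: v_2(a)=-4, v_2(b)=-4; units ≡ 1, 5 (mod 8); ε·ε+αω+βω = 0·0+-4·1+-4·0 ≡ 0  ⇒  (a,b)_2 = +1.
v=41: a=41^1·(≡10), b=41^1·(≡18) mod 41; (10|41)=+1, (18|41)=+1; (−1)^{1·1·20}·(+1)^1·(+1)^1 = +1.
v=19: a=19^1·(≡8), b=19^0·(≡18) mod 19; (8|19)=-1, (18|19)=-1; (−1)^{1·0·9}·(-1)^0·(-1)^1 = -1.
v=31: a=31^1·(≡24), b=31^1·(≡20) mod 31; (24|31)=-1, (20|31)=+1; (−1)^{1·1·15}·(-1)^1·(+1)^1 = +1.
v=29: a=29^1·(≡17), b=29^1·(≡20) mod 29; (17|29)=-1, (20|29)=+1; (−1)^{1·1·14}·(-1)^1·(+1)^1 = -1.
v=43: a=43^2·(≡14), b=43^1·(≡42) mod 43; (14|43)=+1, (42|43)=-1; (−1)^{2·1·21}·(+1)^1·(-1)^2 = +1.
v=5: a=5^4·(≡4), b=5^0·(≡1) mod 5; (4|5)=+1, (1|5)=+1; (−1)^{4·0·2}·(+1)^0·(+1)^4 = +1.
v=∞: -531543639 < 0 and -4754811 < 0  ⇒  (a,b)_∞ = -1.
v=23: a=23^1·(≡17), b=23^0·(≡16) mod 23; (17|23)=-1, (16|23)=+1; (−1)^{1·0·11}·(-1)^0·(+1)^1 = +1.
v=3: a=3^5·(≡2), b=3^3·(≡2) mod 3; (2|3)=-1, (2|3)=-1; (−1)^{5·3·1}·(-1)^3·(-1)^5 = -1.
(-531543639, -4754811 / ℚ) ramifies at {3, 19, 29, ∞}: a division algebra.

[3, 19, 29, inf]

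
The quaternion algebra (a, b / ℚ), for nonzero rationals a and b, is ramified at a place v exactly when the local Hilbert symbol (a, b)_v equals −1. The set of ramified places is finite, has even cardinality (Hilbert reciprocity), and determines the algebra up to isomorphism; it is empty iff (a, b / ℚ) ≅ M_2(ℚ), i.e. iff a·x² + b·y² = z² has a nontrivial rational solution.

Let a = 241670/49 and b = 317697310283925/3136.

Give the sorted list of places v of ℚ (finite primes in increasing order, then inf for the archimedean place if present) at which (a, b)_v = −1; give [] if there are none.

[2, 3, 5, 11]

Mod squares: a ≡ 1430, b ≡ 7293. Check v ∈ {∞, 2, 3, 5, 7, 11, 13, 17, 19}.
v=19: a=19^0·(≡6), b=19^2·(≡11) mod 19; (6|19)=+1, (11|19)=+1; (−1)^{0·2·9}·(+1)^2·(+1)^0 = +1.
v=13: a=13^3·(≡11), b=13^7·(≡2) mod 13; (11|13)=-1, (2|13)=-1; (−1)^{3·7·6}·(-1)^7·(-1)^3 = +1.
v=7: a=7^-2·(≡2), b=7^-2·(≡5) mod 7; (2|7)=+1, (5|7)=-1; (−1)^{-2·-2·3}·(+1)^-2·(-1)^-2 = +1.
v=5: a=5^1·(≡1), b=5^2·(≡2) mod 5; (1|5)=+1, (2|5)=-1; (−1)^{1·2·2}·(+1)^2·(-1)^1 = -1.
v=∞: 1430 > 0 and 7293 > 0  ⇒  (a,b)_∞ = +1.
v=2: v_2(a)=1, v_2(b)=-6; units ≡ 3, 5 (mod 8); ε·ε+αω+βω = 1·0+1·1+-6·1 ≡ 1  ⇒  (a,b)_2 = -1.
v=3: a=3^0·(≡2), b=3^1·(≡1) mod 3; (2|3)=-1, (1|3)=+1; (−1)^{0·1·1}·(-1)^1·(+1)^0 = -1.
v=11: a=11^1·(≡5), b=11^1·(≡3) mod 11; (5|11)=+1, (3|11)=+1; (−1)^{1·1·5}·(+1)^1·(+1)^1 = -1.
v=17: a=17^0·(≡1), b=17^1·(≡1) mod 17; (1|17)=+1, (1|17)=+1; (−1)^{0·1·8}·(+1)^1·(+1)^0 = +1.
(1430, 7293 / ℚ) ramifies at {2, 3, 5, 11}: a division algebra.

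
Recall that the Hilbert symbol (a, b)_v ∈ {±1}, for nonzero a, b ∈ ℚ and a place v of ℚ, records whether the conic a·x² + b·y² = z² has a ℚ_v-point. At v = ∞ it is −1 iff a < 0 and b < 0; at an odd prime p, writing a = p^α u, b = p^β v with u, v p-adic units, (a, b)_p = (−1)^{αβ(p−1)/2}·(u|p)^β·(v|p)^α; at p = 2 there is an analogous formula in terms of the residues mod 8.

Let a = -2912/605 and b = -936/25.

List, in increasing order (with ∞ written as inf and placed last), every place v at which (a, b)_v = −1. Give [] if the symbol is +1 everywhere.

[2, inf]

Mod squares: a ≡ -910, b ≡ -26. Check v ∈ {∞, 2, 3, 5, 7, 11, 13}.
v=13: a=13^1·(≡7), b=13^1·(≡7) mod 13; (7|13)=-1, (7|13)=-1; (−1)^{1·1·6}·(-1)^1·(-1)^1 = +1.
v=∞: -910 < 0 and -26 < 0  ⇒  (a,b)_∞ = -1.
v=11: a=11^-2·(≡5), b=11^0·(≡7) mod 11; (5|11)=+1, (7|11)=-1; (−1)^{-2·0·5}·(+1)^0·(-1)^-2 = +1.
v=7: a=7^1·(≡6), b=7^0·(≡4) mod 7; (6|7)=-1, (4|7)=+1; (−1)^{1·0·3}·(-1)^0·(+1)^1 = +1.
v=2: v_2(a)=5, v_2(b)=3; units ≡ 1, 3 (mod 8); ε·ε+αω+βω = 0·1+5·1+3·0 ≡ 1  ⇒  (a,b)_2 = -1.
v=3: a=3^0·(≡2), b=3^2·(≡1) mod 3; (2|3)=-1, (1|3)=+1; (−1)^{0·2·1}·(-1)^2·(+1)^0 = +1.
v=5: a=5^-1·(≡3), b=5^-2·(≡4) mod 5; (3|5)=-1, (4|5)=+1; (−1)^{-1·-2·2}·(-1)^-2·(+1)^-1 = +1.
Ram(-910, -26) = {2, ∞}; no ℚ_2-point on the conic.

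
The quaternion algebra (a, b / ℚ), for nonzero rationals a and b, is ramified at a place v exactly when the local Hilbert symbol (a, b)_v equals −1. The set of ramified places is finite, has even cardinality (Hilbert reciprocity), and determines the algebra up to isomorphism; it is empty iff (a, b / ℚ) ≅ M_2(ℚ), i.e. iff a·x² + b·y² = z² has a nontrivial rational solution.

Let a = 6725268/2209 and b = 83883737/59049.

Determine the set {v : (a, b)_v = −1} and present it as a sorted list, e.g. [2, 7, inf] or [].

Mod squares: a ≡ 20757, b ≡ 713. Check v ∈ {∞, 2, 3, 7, 11, 17, 23, 31, 37, 47}.
v=31: a=31^0·(≡16), b=31^1·(≡26) mod 31; (16|31)=+1, (26|31)=-1; (−1)^{0·1·15}·(+1)^1·(-1)^0 = +1.
v=23: a=23^0·(≡22), b=23^1·(≡4) mod 23; (22|23)=-1, (4|23)=+1; (−1)^{0·1·11}·(-1)^1·(+1)^0 = -1.
v=11: a=11^1·(≡7), b=11^0·(≡3) mod 11; (7|11)=-1, (3|11)=+1; (−1)^{1·0·5}·(-1)^0·(+1)^1 = +1.
v=17: a=17^1·(≡3), b=17^0·(≡1) mod 17; (3|17)=-1, (1|17)=+1; (−1)^{1·0·8}·(-1)^0·(+1)^1 = +1.
v=7: a=7^0·(≡1), b=7^6·(≡5) mod 7; (1|7)=+1, (5|7)=-1; (−1)^{0·6·3}·(+1)^6·(-1)^0 = +1.
v=37: a=37^1·(≡15), b=37^0·(≡12) mod 37; (15|37)=-1, (12|37)=+1; (−1)^{1·0·18}·(-1)^0·(+1)^1 = +1.
v=2: v_2(a)=2, v_2(b)=0; units ≡ 5, 1 (mod 8); ε·ε+αω+βω = 0·0+2·0+0·1 ≡ 0  ⇒  (a,b)_2 = +1.
v=3: a=3^5·(≡1), b=3^-10·(≡2) mod 3; (1|3)=+1, (2|3)=-1; (−1)^{5·-10·1}·(+1)^-10·(-1)^5 = -1.
v=∞: 20757 > 0 and 713 > 0  ⇒  (a,b)_∞ = +1.
v=47: a=47^-2·(≡38), b=47^0·(≡1) mod 47; (38|47)=-1, (1|47)=+1; (−1)^{-2·0·23}·(-1)^0·(+1)^-2 = +1.
(20757, 713 / ℚ) ramifies at {3, 23}: a division algebra.

[3, 23]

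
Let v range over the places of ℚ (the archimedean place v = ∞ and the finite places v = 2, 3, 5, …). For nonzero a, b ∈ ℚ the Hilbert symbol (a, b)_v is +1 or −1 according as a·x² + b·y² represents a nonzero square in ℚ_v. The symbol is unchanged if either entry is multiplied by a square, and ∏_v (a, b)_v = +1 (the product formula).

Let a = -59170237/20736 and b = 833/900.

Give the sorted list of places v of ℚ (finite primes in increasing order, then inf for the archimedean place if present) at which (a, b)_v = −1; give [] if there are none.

[7, 17]

(a, b) ≡ (-133, 17) mod (ℚ^×)²; places V = {2, 3, 5, 7, 17, 19, 23, 29, ∞}.
(a,b)_5: α=0, u≡3; β=-2, v≡3 (mod 5); (3|5)=-1, (3|5)=-1; sign (−1)^0·-1^-2·-1^0 = +1.
(a,b)_2: α=-8, β=-2; u≡3, v≡1 (mod 8); ε(u)ε(v)=1·0, αω(v)=-8·0, βω(u)=-2·1; sum ≡ 0  ⇒  +1.
(a,b)_19: α=1, u≡15; β=0, v≡5 (mod 19); (15|19)=-1, (5|19)=+1; sign (−1)^0·-1^0·+1^1 = +1.
(a,b)_3: α=-4, u≡2; β=-2, v≡2 (mod 3); (2|3)=-1, (2|3)=-1; sign (−1)^0·-1^-2·-1^-4 = +1.
(a,b)_29: α=2, u≡26; β=0, v≡21 (mod 29); (26|29)=-1, (21|29)=-1; sign (−1)^0·-1^0·-1^2 = +1.
(a,b)_17: α=0, u≡5; β=1, v≡2 (mod 17); (5|17)=-1, (2|17)=+1; sign (−1)^0·-1^1·+1^0 = -1.
(a,b)_23: α=2, u≡5; β=0, v≡17 (mod 23); (5|23)=-1, (17|23)=-1; sign (−1)^0·-1^0·-1^2 = +1.
(a,b)_7: α=1, u≡4; β=2, v≡6 (mod 7); (4|7)=+1, (6|7)=-1; sign (−1)^0·+1^2·-1^1 = -1.
(a,b)_∞: sgn(-133)=−, sgn(17)=+, so +1.
(-133, 17 / ℚ) ramifies at {7, 17}: a division algebra.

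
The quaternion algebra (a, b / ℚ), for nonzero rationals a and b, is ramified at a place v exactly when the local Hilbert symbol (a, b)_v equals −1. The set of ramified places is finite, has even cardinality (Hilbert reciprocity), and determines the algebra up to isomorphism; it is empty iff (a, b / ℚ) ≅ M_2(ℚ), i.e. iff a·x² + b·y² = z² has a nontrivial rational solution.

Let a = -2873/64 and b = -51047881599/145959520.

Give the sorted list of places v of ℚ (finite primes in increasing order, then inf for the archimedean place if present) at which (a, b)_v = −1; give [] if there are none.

[2, 5, 17, inf]

Mod squares: a ≡ -17, b ≡ -2730. Check v ∈ {∞, 2, 3, 5, 7, 11, 13, 17, 19, 23}.
v=13: a=13^2·(≡4), b=13^3·(≡2) mod 13; (4|13)=+1, (2|13)=-1; (−1)^{2·3·6}·(+1)^3·(-1)^2 = +1.
v=19: a=19^0·(≡13), b=19^-4·(≡9) mod 19; (13|19)=-1, (9|19)=+1; (−1)^{0·-4·9}·(-1)^-4·(+1)^0 = +1.
v=3: a=3^0·(≡1), b=3^1·(≡2) mod 3; (1|3)=+1, (2|3)=-1; (−1)^{0·1·1}·(+1)^1·(-1)^0 = +1.
v=5: a=5^0·(≡3), b=5^-1·(≡4) mod 5; (3|5)=-1, (4|5)=+1; (−1)^{0·-1·2}·(-1)^-1·(+1)^0 = -1.
v=∞: -17 < 0 and -2730 < 0  ⇒  (a,b)_∞ = -1.
v=11: a=11^0·(≡1), b=11^4·(≡3) mod 11; (1|11)=+1, (3|11)=+1; (−1)^{0·4·5}·(+1)^4·(+1)^0 = +1.
v=7: a=7^0·(≡4), b=7^-1·(≡4) mod 7; (4|7)=+1, (4|7)=+1; (−1)^{0·-1·3}·(+1)^-1·(+1)^0 = +1.
v=17: a=17^1·(≡4), b=17^0·(≡3) mod 17; (4|17)=+1, (3|17)=-1; (−1)^{1·0·8}·(+1)^0·(-1)^1 = -1.
v=23: a=23^0·(≡18), b=23^2·(≡19) mod 23; (18|23)=+1, (19|23)=-1; (−1)^{0·2·11}·(+1)^2·(-1)^0 = +1.
v=2: v_2(a)=-6, v_2(b)=-5; units ≡ 7, 3 (mod 8); ε·ε+αω+βω = 1·1+-6·1+-5·0 ≡ 1  ⇒  (a,b)_2 = -1.
(-17, -2730 / ℚ) ramifies at {2, 5, 17, ∞}: a division algebra.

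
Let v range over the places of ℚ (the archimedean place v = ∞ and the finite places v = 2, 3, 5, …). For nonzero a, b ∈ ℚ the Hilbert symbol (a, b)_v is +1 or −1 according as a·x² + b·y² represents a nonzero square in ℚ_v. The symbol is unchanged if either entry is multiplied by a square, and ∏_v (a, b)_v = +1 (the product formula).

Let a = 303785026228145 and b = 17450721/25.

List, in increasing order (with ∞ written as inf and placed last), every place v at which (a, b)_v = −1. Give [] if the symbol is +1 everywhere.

(a, b) ≡ (6545, 215441) mod (ℚ^×)²; places V = {2, 3, 5, 7, 11, 17, 19, 23, 29, ∞}.
(a,b)_2: α=0, β=0; u≡1, v≡1 (mod 8); ε(u)ε(v)=0·0, αω(v)=0·0, βω(u)=0·0; sum ≡ 0  ⇒  +1.
(a,b)_7: α=1, u≡2; β=0, v≡2 (mod 7); (2|7)=+1, (2|7)=+1; sign (−1)^0·+1^0·+1^1 = +1.
(a,b)_29: α=2, u≡7; β=1, v≡22 (mod 29); (7|29)=+1, (22|29)=+1; sign (−1)^0·+1^1·+1^2 = +1.
(a,b)_3: α=0, u≡2; β=4, v≡2 (mod 3); (2|3)=-1, (2|3)=-1; sign (−1)^0·-1^4·-1^0 = +1.
(a,b)_5: α=1, u≡4; β=-2, v≡1 (mod 5); (4|5)=+1, (1|5)=+1; sign (−1)^0·+1^-2·+1^1 = +1.
(a,b)_11: α=1, u≡3; β=0, v≡8 (mod 11); (3|11)=+1, (8|11)=-1; sign (−1)^0·+1^0·-1^1 = -1.
(a,b)_∞: sgn(6545)=+, sgn(215441)=+, so +1.
(a,b)_23: α=2, u≡8; β=1, v≡13 (mod 23); (8|23)=+1, (13|23)=+1; sign (−1)^0·+1^1·+1^2 = +1.
(a,b)_17: α=3, u≡7; β=1, v≡13 (mod 17); (7|17)=-1, (13|17)=+1; sign (−1)^0·-1^1·+1^3 = -1.
(a,b)_19: α=2, u≡11; β=1, v≡3 (mod 19); (11|19)=+1, (3|19)=-1; sign (−1)^0·+1^1·-1^2 = +1.
(6545, 215441 / ℚ) ramifies at {11, 17}: a division algebra.

[11, 17]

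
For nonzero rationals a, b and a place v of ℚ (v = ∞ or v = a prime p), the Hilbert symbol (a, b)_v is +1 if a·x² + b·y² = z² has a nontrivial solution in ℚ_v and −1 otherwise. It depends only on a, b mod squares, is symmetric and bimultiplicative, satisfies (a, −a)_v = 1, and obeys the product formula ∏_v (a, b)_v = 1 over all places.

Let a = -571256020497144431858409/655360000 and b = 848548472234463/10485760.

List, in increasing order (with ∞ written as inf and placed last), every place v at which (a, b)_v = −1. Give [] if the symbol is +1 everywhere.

Mod squares: a ≡ -1729, b ≡ 48070. Check v ∈ {∞, 2, 3, 5, 7, 11, 13, 19, 23}.
v=23: a=23^2·(≡11), b=23^1·(≡15) mod 23; (11|23)=-1, (15|23)=-1; (−1)^{2·1·11}·(-1)^1·(-1)^2 = -1.
v=7: a=7^3·(≡6), b=7^2·(≡2) mod 7; (6|7)=-1, (2|7)=+1; (−1)^{3·2·3}·(-1)^2·(+1)^3 = +1.
v=∞: -1729 < 0 and 48070 > 0  ⇒  (a,b)_∞ = +1.
v=2: v_2(a)=-20, v_2(b)=-21; units ≡ 7, 3 (mod 8); ε·ε+αω+βω = 1·1+-20·1+-21·0 ≡ 1  ⇒  (a,b)_2 = -1.
v=11: a=11^2·(≡1), b=11^1·(≡1) mod 11; (1|11)=+1, (1|11)=+1; (−1)^{2·1·5}·(+1)^1·(+1)^2 = +1.
v=19: a=19^5·(≡7), b=19^3·(≡8) mod 19; (7|19)=+1, (8|19)=-1; (−1)^{5·3·9}·(+1)^3·(-1)^5 = +1.
v=3: a=3^14·(≡2), b=3^10·(≡1) mod 3; (2|3)=-1, (1|3)=+1; (−1)^{14·10·1}·(-1)^10·(+1)^14 = +1.
v=5: a=5^-4·(≡1), b=5^-1·(≡4) mod 5; (1|5)=+1, (4|5)=+1; (−1)^{-4·-1·2}·(+1)^-1·(+1)^-4 = +1.
v=13: a=13^3·(≡4), b=13^2·(≡3) mod 13; (4|13)=+1, (3|13)=+1; (−1)^{3·2·6}·(+1)^2·(+1)^3 = +1.
(-1729, 48070 / ℚ) ramifies at {2, 23}: a division algebra.

[2, 23]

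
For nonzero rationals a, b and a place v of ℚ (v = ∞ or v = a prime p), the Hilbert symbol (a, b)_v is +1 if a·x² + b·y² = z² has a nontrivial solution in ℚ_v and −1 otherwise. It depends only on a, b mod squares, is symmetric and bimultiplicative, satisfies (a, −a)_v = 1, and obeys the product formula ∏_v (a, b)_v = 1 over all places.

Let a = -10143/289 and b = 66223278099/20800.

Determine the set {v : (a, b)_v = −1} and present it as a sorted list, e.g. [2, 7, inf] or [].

[23, 37]

(a, b) ≡ (-23, 22607) mod (ℚ^×)²; places V = {2, 3, 5, 7, 11, 13, 17, 23, 37, 47, ∞}.
(a,b)_3: α=2, u≡1; β=2, v≡2 (mod 3); (1|3)=+1, (2|3)=-1; sign (−1)^0·+1^2·-1^2 = +1.
(a,b)_5: α=0, u≡3; β=-2, v≡2 (mod 5); (3|5)=-1, (2|5)=-1; sign (−1)^0·-1^-2·-1^0 = +1.
(a,b)_37: α=0, u≡6; β=1, v≡8 (mod 37); (6|37)=-1, (8|37)=-1; sign (−1)^0·-1^1·-1^0 = -1.
(a,b)_2: α=0, β=-6; u≡1, v≡7 (mod 8); ε(u)ε(v)=0·1, αω(v)=0·0, βω(u)=-6·0; sum ≡ 0  ⇒  +1.
(a,b)_47: α=0, u≡8; β=1, v≡15 (mod 47); (8|47)=+1, (15|47)=-1; sign (−1)^0·+1^1·-1^0 = +1.
(a,b)_17: α=-2, u≡6; β=2, v≡3 (mod 17); (6|17)=-1, (3|17)=-1; sign (−1)^0·-1^2·-1^-2 = +1.
(a,b)_13: α=0, u≡12; β=-1, v≡4 (mod 13); (12|13)=+1, (4|13)=+1; sign (−1)^0·+1^-1·+1^0 = +1.
(a,b)_11: α=0, u≡7; β=4, v≡6 (mod 11); (7|11)=-1, (6|11)=-1; sign (−1)^0·-1^4·-1^0 = +1.
(a,b)_∞: sgn(-23)=−, sgn(22607)=+, so +1.
(a,b)_7: α=2, u≡5; β=0, v≡2 (mod 7); (5|7)=-1, (2|7)=+1; sign (−1)^0·-1^0·+1^2 = +1.
(a,b)_23: α=1, u≡5; β=0, v≡11 (mod 23); (5|23)=-1, (11|23)=-1; sign (−1)^0·-1^0·-1^1 = -1.
Ram(-23, 22607) = {23, 37}; no ℚ_23-point on the conic.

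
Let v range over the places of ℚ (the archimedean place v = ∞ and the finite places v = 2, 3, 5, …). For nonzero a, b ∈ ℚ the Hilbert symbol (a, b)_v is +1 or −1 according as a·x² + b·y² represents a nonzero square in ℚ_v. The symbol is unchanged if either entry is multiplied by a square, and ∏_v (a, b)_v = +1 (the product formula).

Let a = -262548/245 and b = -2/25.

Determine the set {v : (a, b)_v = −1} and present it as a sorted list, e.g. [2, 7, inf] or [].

[2, 5, 13, inf]

Mod squares: a ≡ -36465, b ≡ -2. Check v ∈ {∞, 2, 3, 5, 7, 11, 13, 17}.
v=11: a=11^1·(≡8), b=11^0·(≡3) mod 11; (8|11)=-1, (3|11)=+1; (−1)^{1·0·5}·(-1)^0·(+1)^1 = +1.
v=7: a=7^-2·(≡3), b=7^0·(≡3) mod 7; (3|7)=-1, (3|7)=-1; (−1)^{-2·0·3}·(-1)^0·(-1)^-2 = +1.
v=17: a=17^1·(≡11), b=17^0·(≡4) mod 17; (11|17)=-1, (4|17)=+1; (−1)^{1·0·8}·(-1)^0·(+1)^1 = +1.
v=5: a=5^-1·(≡3), b=5^-2·(≡3) mod 5; (3|5)=-1, (3|5)=-1; (−1)^{-1·-2·2}·(-1)^-2·(-1)^-1 = -1.
v=2: v_2(a)=2, v_2(b)=1; units ≡ 7, 7 (mod 8); ε·ε+αω+βω = 1·1+2·0+1·0 ≡ 1  ⇒  (a,b)_2 = -1.
v=13: a=13^1·(≡10), b=13^0·(≡2) mod 13; (10|13)=+1, (2|13)=-1; (−1)^{1·0·6}·(+1)^0·(-1)^1 = -1.
v=∞: -36465 < 0 and -2 < 0  ⇒  (a,b)_∞ = -1.
v=3: a=3^3·(≡1), b=3^0·(≡1) mod 3; (1|3)=+1, (1|3)=+1; (−1)^{3·0·1}·(+1)^0·(+1)^3 = +1.
Ram(-36465, -2) = {2, 5, 13, ∞}; no ℚ_2-point on the conic.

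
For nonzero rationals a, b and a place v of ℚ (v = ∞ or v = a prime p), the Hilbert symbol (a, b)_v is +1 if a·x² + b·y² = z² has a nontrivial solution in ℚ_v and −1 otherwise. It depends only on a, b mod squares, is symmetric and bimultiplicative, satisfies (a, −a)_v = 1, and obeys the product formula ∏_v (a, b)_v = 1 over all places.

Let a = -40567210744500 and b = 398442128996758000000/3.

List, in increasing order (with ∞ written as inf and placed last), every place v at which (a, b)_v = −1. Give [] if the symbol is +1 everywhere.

(a, b) ≡ (-221605, 71346) mod (ℚ^×)²; places V = {2, 3, 5, 7, 11, 23, 41, 47, ∞}.
(a,b)_3: α=2, u≡2; β=-1, v≡1 (mod 3); (2|3)=-1, (1|3)=+1; sign (−1)^0·-1^-1·+1^2 = -1.
(a,b)_∞: sgn(-221605)=−, sgn(71346)=+, so +1.
(a,b)_7: α=0, u≡1; β=2, v≡2 (mod 7); (1|7)=+1, (2|7)=+1; sign (−1)^0·+1^2·+1^0 = +1.
(a,b)_2: α=2, β=7; u≡3, v≡1 (mod 8); ε(u)ε(v)=1·0, αω(v)=2·0, βω(u)=7·1; sum ≡ 1  ⇒  -1.
(a,b)_41: α=3, u≡28; β=4, v≡30 (mod 41); (28|41)=-1, (30|41)=-1; sign (−1)^0·-1^4·-1^3 = -1.
(a,b)_5: α=3, u≡4; β=6, v≡4 (mod 5); (4|5)=+1, (4|5)=+1; sign (−1)^0·+1^6·+1^3 = +1.
(a,b)_23: α=1, u≡3; β=1, v≡17 (mod 23); (3|23)=+1, (17|23)=-1; sign (−1)^1·+1^1·-1^1 = +1.
(a,b)_11: α=2, u≡4; β=3, v≡7 (mod 11); (4|11)=+1, (7|11)=-1; sign (−1)^0·+1^3·-1^2 = +1.
(a,b)_47: α=1, u≡24; β=1, v≡7 (mod 47); (24|47)=+1, (7|47)=+1; sign (−1)^1·+1^1·+1^1 = -1.
(-221605, 71346 / ℚ) ramifies at {2, 3, 41, 47}: a division algebra.

[2, 3, 41, 47]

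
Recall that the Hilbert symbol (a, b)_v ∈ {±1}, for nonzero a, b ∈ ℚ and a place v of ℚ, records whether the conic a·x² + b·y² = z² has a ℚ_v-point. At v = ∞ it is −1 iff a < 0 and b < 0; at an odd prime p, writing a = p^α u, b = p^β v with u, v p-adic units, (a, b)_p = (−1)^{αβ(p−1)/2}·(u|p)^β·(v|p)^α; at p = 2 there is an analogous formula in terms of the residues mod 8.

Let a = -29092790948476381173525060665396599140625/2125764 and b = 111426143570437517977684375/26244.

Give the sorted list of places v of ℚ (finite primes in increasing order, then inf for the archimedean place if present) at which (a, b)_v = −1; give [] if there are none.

[2, 7, 17, 23, 29, 43]

(a, b) ≡ (-1165945, 15295) mod (ℚ^×)²; places V = {2, 3, 5, 7, 11, 17, 19, 23, 29, 43, ∞}.
(a,b)_3: α=-12, u≡2; β=-8, v≡1 (mod 3); (2|3)=-1, (1|3)=+1; sign (−1)^0·-1^-8·+1^-12 = +1.
(a,b)_17: α=3, u≡14; β=2, v≡3 (mod 17); (14|17)=-1, (3|17)=-1; sign (−1)^0·-1^2·-1^3 = -1.
(a,b)_2: α=-2, β=-2; u≡7, v≡7 (mod 8); ε(u)ε(v)=1·1, αω(v)=-2·0, βω(u)=-2·0; sum ≡ 1  ⇒  -1.
(a,b)_29: α=3, u≡17; β=2, v≡12 (mod 29); (17|29)=-1, (12|29)=-1; sign (−1)^0·-1^2·-1^3 = -1.
(a,b)_7: α=2, u≡6; β=1, v≡2 (mod 7); (6|7)=-1, (2|7)=+1; sign (−1)^0·-1^1·+1^2 = -1.
(a,b)_43: α=3, u≡39; β=2, v≡27 (mod 43); (39|43)=-1, (27|43)=-1; sign (−1)^0·-1^2·-1^3 = -1.
(a,b)_23: α=2, u≡20; β=1, v≡21 (mod 23); (20|23)=-1, (21|23)=-1; sign (−1)^0·-1^1·-1^2 = -1.
(a,b)_11: α=15, u≡3; β=10, v≡9 (mod 11); (3|11)=+1, (9|11)=+1; sign (−1)^0·+1^10·+1^15 = +1.
(a,b)_19: α=2, u≡1; β=1, v≡9 (mod 19); (1|19)=+1, (9|19)=+1; sign (−1)^0·+1^1·+1^2 = +1.
(a,b)_∞: sgn(-1165945)=−, sgn(15295)=+, so +1.
(a,b)_5: α=7, u≡4; β=5, v≡1 (mod 5); (4|5)=+1, (1|5)=+1; sign (−1)^0·+1^5·+1^7 = +1.
Ram(-1165945, 15295) = {2, 7, 17, 23, 29, 43}; no ℚ_2-point on the conic.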